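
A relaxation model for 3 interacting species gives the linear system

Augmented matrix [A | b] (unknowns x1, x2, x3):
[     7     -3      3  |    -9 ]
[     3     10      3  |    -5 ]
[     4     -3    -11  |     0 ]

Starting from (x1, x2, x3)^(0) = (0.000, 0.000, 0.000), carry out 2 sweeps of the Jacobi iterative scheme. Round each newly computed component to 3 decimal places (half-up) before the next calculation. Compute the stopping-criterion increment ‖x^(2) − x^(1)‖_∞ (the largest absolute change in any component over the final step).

Iteration 1:
  x1 = (-9 - (-3)·0.000 - (3)·0.000) / (7) = -1.286
  x2 = (-5 - (3)·0.000 - (3)·0.000) / (10) = -0.500
  x3 = (0 - (4)·0.000 - (-3)·0.000) / (-11) = 0.000
Iteration 2:
  x1 = (-9 - (-3)·-0.500 - (3)·0.000) / (7) = -1.500
  x2 = (-5 - (3)·-1.286 - (3)·0.000) / (10) = -0.114
  x3 = (0 - (4)·-1.286 - (-3)·-0.500) / (-11) = -0.331
Change: (-0.214, 0.386, -0.331) → max |·| = 0.386

0.386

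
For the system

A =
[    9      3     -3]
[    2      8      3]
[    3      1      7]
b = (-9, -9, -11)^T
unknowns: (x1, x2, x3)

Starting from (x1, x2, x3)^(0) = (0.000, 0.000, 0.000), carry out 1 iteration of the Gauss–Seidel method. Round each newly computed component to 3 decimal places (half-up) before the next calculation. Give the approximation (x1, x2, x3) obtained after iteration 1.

(-1.000, -0.875, -1.018)

Iteration 1:
  x1 = (-9 - (3)·0.000 - (-3)·0.000) / (9) = -1.000
  x2 = (-9 - (2)·-1.000 - (3)·0.000) / (8) = -0.875
  x3 = (-11 - (3)·-1.000 - (1)·-0.875) / (7) = -1.018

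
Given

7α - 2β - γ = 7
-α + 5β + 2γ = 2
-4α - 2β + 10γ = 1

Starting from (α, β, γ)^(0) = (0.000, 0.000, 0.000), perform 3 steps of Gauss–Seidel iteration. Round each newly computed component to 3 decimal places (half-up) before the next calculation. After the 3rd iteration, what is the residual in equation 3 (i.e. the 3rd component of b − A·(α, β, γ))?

0.000

Iteration 1:
  α = (7 - (-2)·0.000 - (-1)·0.000) / (7) = 1.000
  β = (2 - (-1)·1.000 - (2)·0.000) / (5) = 0.600
  γ = (1 - (-4)·1.000 - (-2)·0.600) / (10) = 0.620
Iteration 2:
  α = (7 - (-2)·0.600 - (-1)·0.620) / (7) = 1.260
  β = (2 - (-1)·1.260 - (2)·0.620) / (5) = 0.404
  γ = (1 - (-4)·1.260 - (-2)·0.404) / (10) = 0.685
Iteration 3:
  α = (7 - (-2)·0.404 - (-1)·0.685) / (7) = 1.213
  β = (2 - (-1)·1.213 - (2)·0.685) / (5) = 0.369
  γ = (1 - (-4)·1.213 - (-2)·0.369) / (10) = 0.659
Residual b − A·x = (-0.094, 0.050, 0.000)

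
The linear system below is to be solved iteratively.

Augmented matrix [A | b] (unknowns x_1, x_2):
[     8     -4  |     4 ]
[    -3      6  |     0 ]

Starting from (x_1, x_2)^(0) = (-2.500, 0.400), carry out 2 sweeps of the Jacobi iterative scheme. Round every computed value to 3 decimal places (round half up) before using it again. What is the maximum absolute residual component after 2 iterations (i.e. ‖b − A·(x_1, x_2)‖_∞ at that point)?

6.400

Iteration 1:
  x_1 = (4 - (-4)·0.400) / (8) = 0.700
  x_2 = (0 - (-3)·-2.500) / (6) = -1.250
Iteration 2:
  x_1 = (4 - (-4)·-1.250) / (8) = -0.125
  x_2 = (0 - (-3)·0.700) / (6) = 0.350
Residual b − A·x = (6.400, -2.475); ∞-norm = 6.400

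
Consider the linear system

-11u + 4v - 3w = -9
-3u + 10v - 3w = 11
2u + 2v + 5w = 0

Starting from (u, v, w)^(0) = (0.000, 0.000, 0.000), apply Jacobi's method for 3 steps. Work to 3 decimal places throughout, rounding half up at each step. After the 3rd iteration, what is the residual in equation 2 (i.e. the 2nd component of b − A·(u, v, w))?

0.123

Iteration 1:
  u = (-9 - (4)·0.000 - (-3)·0.000) / (-11) = 0.818
  v = (11 - (-3)·0.000 - (-3)·0.000) / (10) = 1.100
  w = (0 - (2)·0.000 - (2)·0.000) / (5) = 0.000
Iteration 2:
  u = (-9 - (4)·1.100 - (-3)·0.000) / (-11) = 1.218
  v = (11 - (-3)·0.818 - (-3)·0.000) / (10) = 1.345
  w = (0 - (2)·0.818 - (2)·1.100) / (5) = -0.767
Iteration 3:
  u = (-9 - (4)·1.345 - (-3)·-0.767) / (-11) = 1.516
  v = (11 - (-3)·1.218 - (-3)·-0.767) / (10) = 1.235
  w = (0 - (2)·1.218 - (2)·1.345) / (5) = -1.025
Residual b − A·x = (-0.339, 0.123, -0.377)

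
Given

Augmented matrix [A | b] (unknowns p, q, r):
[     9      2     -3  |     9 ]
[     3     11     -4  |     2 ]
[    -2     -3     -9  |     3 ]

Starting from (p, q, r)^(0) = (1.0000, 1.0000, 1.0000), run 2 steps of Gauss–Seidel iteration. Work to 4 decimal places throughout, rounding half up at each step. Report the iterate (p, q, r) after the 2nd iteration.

(0.7258, -0.2565, -0.4091)

Iteration 1:
  p = (9 - (2)·1.0000 - (-3)·1.0000) / (9) = 1.1111
  q = (2 - (3)·1.1111 - (-4)·1.0000) / (11) = 0.2424
  r = (3 - (-2)·1.1111 - (-3)·0.2424) / (-9) = -0.6610
Iteration 2:
  p = (9 - (2)·0.2424 - (-3)·-0.6610) / (9) = 0.7258
  q = (2 - (3)·0.7258 - (-4)·-0.6610) / (11) = -0.2565
  r = (3 - (-2)·0.7258 - (-3)·-0.2565) / (-9) = -0.4091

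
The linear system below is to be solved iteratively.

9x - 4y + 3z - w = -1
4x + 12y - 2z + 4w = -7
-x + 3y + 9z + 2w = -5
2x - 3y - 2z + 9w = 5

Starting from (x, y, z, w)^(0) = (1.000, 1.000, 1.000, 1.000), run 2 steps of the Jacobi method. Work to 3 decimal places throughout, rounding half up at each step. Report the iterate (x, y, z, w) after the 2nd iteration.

Iteration 1:
  x = (-1 - (-4)·1.000 - (3)·1.000 - (-1)·1.000) / (9) = 0.111
  y = (-7 - (4)·1.000 - (-2)·1.000 - (4)·1.000) / (12) = -1.083
  z = (-5 - (-1)·1.000 - (3)·1.000 - (2)·1.000) / (9) = -1.000
  w = (5 - (2)·1.000 - (-3)·1.000 - (-2)·1.000) / (9) = 0.889
Iteration 2:
  x = (-1 - (-4)·-1.083 - (3)·-1.000 - (-1)·0.889) / (9) = -0.160
  y = (-7 - (4)·0.111 - (-2)·-1.000 - (4)·0.889) / (12) = -1.083
  z = (-5 - (-1)·0.111 - (3)·-1.083 - (2)·0.889) / (9) = -0.380
  w = (5 - (2)·0.111 - (-3)·-1.083 - (-2)·-1.000) / (9) = -0.052

(-0.160, -1.083, -0.380, -0.052)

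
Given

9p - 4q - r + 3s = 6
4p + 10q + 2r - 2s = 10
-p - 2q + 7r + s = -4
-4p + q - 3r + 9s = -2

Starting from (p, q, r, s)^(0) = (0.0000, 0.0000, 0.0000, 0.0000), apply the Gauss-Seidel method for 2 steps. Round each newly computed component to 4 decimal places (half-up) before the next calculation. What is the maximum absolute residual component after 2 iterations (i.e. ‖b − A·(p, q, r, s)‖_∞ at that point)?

Iteration 1:
  p = (6 - (-4)·0.0000 - (-1)·0.0000 - (3)·0.0000) / (9) = 0.6667
  q = (10 - (4)·0.6667 - (2)·0.0000 - (-2)·0.0000) / (10) = 0.7333
  r = (-4 - (-1)·0.6667 - (-2)·0.7333 - (1)·0.0000) / (7) = -0.2667
  s = (-2 - (-4)·0.6667 - (1)·0.7333 - (-3)·-0.2667) / (9) = -0.0963
Iteration 2:
  p = (6 - (-4)·0.7333 - (-1)·-0.2667 - (3)·-0.0963) / (9) = 0.9950
  q = (10 - (4)·0.9950 - (2)·-0.2667 - (-2)·-0.0963) / (10) = 0.6361
  r = (-4 - (-1)·0.9950 - (-2)·0.6361 - (1)·-0.0963) / (7) = -0.2338
  s = (-2 - (-4)·0.9950 - (1)·0.6361 - (-3)·-0.2338) / (9) = 0.0714
Residual b − A·x = (-0.8586, 0.2694, -0.1676, -0.0001); ∞-norm = 0.8586

0.8586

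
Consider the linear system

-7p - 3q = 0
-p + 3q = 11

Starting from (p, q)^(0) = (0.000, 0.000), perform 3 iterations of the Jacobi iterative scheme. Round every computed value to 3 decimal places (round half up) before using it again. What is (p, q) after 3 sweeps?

(-1.572, 3.143)

Iteration 1:
  p = (0 - (-3)·0.000) / (-7) = 0.000
  q = (11 - (-1)·0.000) / (3) = 3.667
Iteration 2:
  p = (0 - (-3)·3.667) / (-7) = -1.572
  q = (11 - (-1)·0.000) / (3) = 3.667
Iteration 3:
  p = (0 - (-3)·3.667) / (-7) = -1.572
  q = (11 - (-1)·-1.572) / (3) = 3.143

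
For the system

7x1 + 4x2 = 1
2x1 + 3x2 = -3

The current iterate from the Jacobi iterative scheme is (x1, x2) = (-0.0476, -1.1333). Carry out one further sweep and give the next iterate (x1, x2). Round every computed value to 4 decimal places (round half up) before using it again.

One sweep:
  x1 = (1 - (4)·-1.1333) / (7) = 0.7905
  x2 = (-3 - (2)·-0.0476) / (3) = -0.9683

(0.7905, -0.9683)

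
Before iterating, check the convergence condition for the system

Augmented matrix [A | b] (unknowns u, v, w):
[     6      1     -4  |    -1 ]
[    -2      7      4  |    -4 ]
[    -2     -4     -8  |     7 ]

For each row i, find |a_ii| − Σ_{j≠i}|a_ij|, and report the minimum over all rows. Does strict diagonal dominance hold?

row 1: |6| − (1+4) = 1
row 2: |7| − (2+4) = 1
row 3: |-8| − (2+4) = 2
minimum over rows = 1 → strictly diagonally dominant (convergence guaranteed)

1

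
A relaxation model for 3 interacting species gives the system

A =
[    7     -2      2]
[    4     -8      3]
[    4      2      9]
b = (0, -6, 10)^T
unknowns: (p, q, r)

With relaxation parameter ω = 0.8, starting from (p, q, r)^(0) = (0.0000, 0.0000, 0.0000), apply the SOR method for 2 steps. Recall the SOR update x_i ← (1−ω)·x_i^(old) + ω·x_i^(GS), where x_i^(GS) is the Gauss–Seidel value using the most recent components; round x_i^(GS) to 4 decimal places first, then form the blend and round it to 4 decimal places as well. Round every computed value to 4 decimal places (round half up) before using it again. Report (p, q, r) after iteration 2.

Iteration 1:
  p: GS value = (0 - (-2)·0.0000 - (2)·0.0000) / (7) = 0.0000;  p ← (1−ω)·0.0000 + ω·0.0000 = 0.0000
  q: GS value = (-6 - (4)·0.0000 - (3)·0.0000) / (-8) = 0.7500;  q ← (1−ω)·0.0000 + ω·0.7500 = 0.6000
  r: GS value = (10 - (4)·0.0000 - (2)·0.6000) / (9) = 0.9778;  r ← (1−ω)·0.0000 + ω·0.9778 = 0.7822
Iteration 2:
  p: GS value = (0 - (-2)·0.6000 - (2)·0.7822) / (7) = -0.0521;  p ← (1−ω)·0.0000 + ω·-0.0521 = -0.0417
  q: GS value = (-6 - (4)·-0.0417 - (3)·0.7822) / (-8) = 1.0225;  q ← (1−ω)·0.6000 + ω·1.0225 = 0.9380
  r: GS value = (10 - (4)·-0.0417 - (2)·0.9380) / (9) = 0.9212;  r ← (1−ω)·0.7822 + ω·0.9212 = 0.8934

(-0.0417, 0.9380, 0.8934)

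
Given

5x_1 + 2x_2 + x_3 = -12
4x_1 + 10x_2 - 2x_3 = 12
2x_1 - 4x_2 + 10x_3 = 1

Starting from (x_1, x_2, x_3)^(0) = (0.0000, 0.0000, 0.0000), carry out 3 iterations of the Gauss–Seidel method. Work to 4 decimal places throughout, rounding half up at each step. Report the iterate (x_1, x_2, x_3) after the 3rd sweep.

Iteration 1:
  x_1 = (-12 - (2)·0.0000 - (1)·0.0000) / (5) = -2.4000
  x_2 = (12 - (4)·-2.4000 - (-2)·0.0000) / (10) = 2.1600
  x_3 = (1 - (2)·-2.4000 - (-4)·2.1600) / (10) = 1.4440
Iteration 2:
  x_1 = (-12 - (2)·2.1600 - (1)·1.4440) / (5) = -3.5528
  x_2 = (12 - (4)·-3.5528 - (-2)·1.4440) / (10) = 2.9099
  x_3 = (1 - (2)·-3.5528 - (-4)·2.9099) / (10) = 1.9745
Iteration 3:
  x_1 = (-12 - (2)·2.9099 - (1)·1.9745) / (5) = -3.9589
  x_2 = (12 - (4)·-3.9589 - (-2)·1.9745) / (10) = 3.1785
  x_3 = (1 - (2)·-3.9589 - (-4)·3.1785) / (10) = 2.1632

(-3.9589, 3.1785, 2.1632)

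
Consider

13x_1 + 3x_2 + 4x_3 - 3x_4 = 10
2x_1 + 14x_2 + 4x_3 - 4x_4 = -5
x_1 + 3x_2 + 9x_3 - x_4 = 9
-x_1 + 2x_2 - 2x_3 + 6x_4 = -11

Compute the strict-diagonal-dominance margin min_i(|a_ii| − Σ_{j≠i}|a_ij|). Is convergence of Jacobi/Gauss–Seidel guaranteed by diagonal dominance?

row 1: |13| − (3+4+3) = 3
row 2: |14| − (2+4+4) = 4
row 3: |9| − (1+3+1) = 4
row 4: |6| − (1+2+2) = 1
minimum over rows = 1 → strictly diagonally dominant (convergence guaranteed)

1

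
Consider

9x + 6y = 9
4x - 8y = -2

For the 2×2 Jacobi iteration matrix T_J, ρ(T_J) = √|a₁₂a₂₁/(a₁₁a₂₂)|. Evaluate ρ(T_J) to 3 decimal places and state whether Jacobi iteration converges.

0.577

a₁₂a₂₁/(a₁₁a₂₂) = (6)·(4) / ((9)·(-8)) = -0.333333
ρ = √|-0.333333| = √0.333333 = 0.577
ρ < 1, so Jacobi converges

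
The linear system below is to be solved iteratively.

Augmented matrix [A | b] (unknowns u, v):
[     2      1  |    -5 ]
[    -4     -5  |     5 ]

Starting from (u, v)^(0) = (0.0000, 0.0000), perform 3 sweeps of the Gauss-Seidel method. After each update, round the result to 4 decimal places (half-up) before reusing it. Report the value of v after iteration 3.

1.5600

Iteration 1:
  u = (-5 - (1)·0.0000) / (2) = -2.5000
  v = (5 - (-4)·-2.5000) / (-5) = 1.0000
Iteration 2:
  u = (-5 - (1)·1.0000) / (2) = -3.0000
  v = (5 - (-4)·-3.0000) / (-5) = 1.4000
Iteration 3:
  u = (-5 - (1)·1.4000) / (2) = -3.2000
  v = (5 - (-4)·-3.2000) / (-5) = 1.5600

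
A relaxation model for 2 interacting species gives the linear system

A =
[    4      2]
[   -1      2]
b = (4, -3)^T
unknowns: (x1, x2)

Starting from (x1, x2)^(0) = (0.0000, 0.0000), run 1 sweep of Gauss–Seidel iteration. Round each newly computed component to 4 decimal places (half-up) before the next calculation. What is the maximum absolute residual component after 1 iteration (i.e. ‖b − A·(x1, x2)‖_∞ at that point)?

2.0000

Iteration 1:
  x1 = (4 - (2)·0.0000) / (4) = 1.0000
  x2 = (-3 - (-1)·1.0000) / (2) = -1.0000
Residual b − A·x = (2.0000, 0.0000); ∞-norm = 2.0000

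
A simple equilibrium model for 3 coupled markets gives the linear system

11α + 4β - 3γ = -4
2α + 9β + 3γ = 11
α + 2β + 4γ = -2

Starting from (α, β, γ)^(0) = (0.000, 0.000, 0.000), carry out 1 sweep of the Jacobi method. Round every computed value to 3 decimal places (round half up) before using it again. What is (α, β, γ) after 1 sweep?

Iteration 1:
  α = (-4 - (4)·0.000 - (-3)·0.000) / (11) = -0.364
  β = (11 - (2)·0.000 - (3)·0.000) / (9) = 1.222
  γ = (-2 - (1)·0.000 - (2)·0.000) / (4) = -0.500

(-0.364, 1.222, -0.500)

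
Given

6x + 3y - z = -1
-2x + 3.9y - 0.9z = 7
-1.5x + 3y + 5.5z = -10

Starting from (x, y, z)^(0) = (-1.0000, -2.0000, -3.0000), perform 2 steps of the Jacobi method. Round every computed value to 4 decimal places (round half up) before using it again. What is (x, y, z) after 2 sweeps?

Iteration 1:
  x = (-1 - (3)·-2.0000 - (-1)·-3.0000) / (6) = 0.3333
  y = (7 - (-2)·-1.0000 - (-0.9)·-3.0000) / (3.9) = 0.5897
  z = (-10 - (-1.5)·-1.0000 - (3)·-2.0000) / (5.5) = -1.0000
Iteration 2:
  x = (-1 - (3)·0.5897 - (-1)·-1.0000) / (6) = -0.6282
  y = (7 - (-2)·0.3333 - (-0.9)·-1.0000) / (3.9) = 1.7350
  z = (-10 - (-1.5)·0.3333 - (3)·0.5897) / (5.5) = -2.0489

(-0.6282, 1.7350, -2.0489)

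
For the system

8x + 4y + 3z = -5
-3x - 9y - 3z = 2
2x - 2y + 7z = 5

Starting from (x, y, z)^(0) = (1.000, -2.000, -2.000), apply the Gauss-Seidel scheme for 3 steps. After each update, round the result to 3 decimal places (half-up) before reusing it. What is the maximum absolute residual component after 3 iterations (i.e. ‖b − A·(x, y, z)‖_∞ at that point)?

Iteration 1:
  x = (-5 - (4)·-2.000 - (3)·-2.000) / (8) = 1.125
  y = (2 - (-3)·1.125 - (-3)·-2.000) / (-9) = 0.069
  z = (5 - (2)·1.125 - (-2)·0.069) / (7) = 0.413
Iteration 2:
  x = (-5 - (4)·0.069 - (3)·0.413) / (8) = -0.814
  y = (2 - (-3)·-0.814 - (-3)·0.413) / (-9) = -0.089
  z = (5 - (2)·-0.814 - (-2)·-0.089) / (7) = 0.921
Iteration 3:
  x = (-5 - (4)·-0.089 - (3)·0.921) / (8) = -0.926
  y = (2 - (-3)·-0.926 - (-3)·0.921) / (-9) = -0.221
  z = (5 - (2)·-0.926 - (-2)·-0.221) / (7) = 0.916
Residual b − A·x = (0.544, -0.019, -0.002); ∞-norm = 0.544

0.544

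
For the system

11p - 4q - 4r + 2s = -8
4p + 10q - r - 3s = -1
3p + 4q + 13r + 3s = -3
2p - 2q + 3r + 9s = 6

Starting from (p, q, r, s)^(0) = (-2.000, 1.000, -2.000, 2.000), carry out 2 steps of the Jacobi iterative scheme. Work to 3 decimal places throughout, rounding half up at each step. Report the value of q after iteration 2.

Iteration 1:
  p = (-8 - (-4)·1.000 - (-4)·-2.000 - (2)·2.000) / (11) = -1.455
  q = (-1 - (4)·-2.000 - (-1)·-2.000 - (-3)·2.000) / (10) = 1.100
  r = (-3 - (3)·-2.000 - (4)·1.000 - (3)·2.000) / (13) = -0.538
  s = (6 - (2)·-2.000 - (-2)·1.000 - (3)·-2.000) / (9) = 2.000
Iteration 2:
  p = (-8 - (-4)·1.100 - (-4)·-0.538 - (2)·2.000) / (11) = -0.887
  q = (-1 - (4)·-1.455 - (-1)·-0.538 - (-3)·2.000) / (10) = 1.028
  r = (-3 - (3)·-1.455 - (4)·1.100 - (3)·2.000) / (13) = -0.695
  s = (6 - (2)·-1.455 - (-2)·1.100 - (3)·-0.538) / (9) = 1.414

1.028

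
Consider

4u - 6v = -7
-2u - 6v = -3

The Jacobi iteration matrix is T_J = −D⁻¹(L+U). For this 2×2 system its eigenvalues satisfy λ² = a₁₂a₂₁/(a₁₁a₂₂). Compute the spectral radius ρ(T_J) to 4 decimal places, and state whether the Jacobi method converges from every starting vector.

0.7071

a₁₂a₂₁/(a₁₁a₂₂) = (-6)·(-2) / ((4)·(-6)) = -0.500000
ρ = √|-0.500000| = √0.500000 = 0.7071
ρ < 1, so Jacobi converges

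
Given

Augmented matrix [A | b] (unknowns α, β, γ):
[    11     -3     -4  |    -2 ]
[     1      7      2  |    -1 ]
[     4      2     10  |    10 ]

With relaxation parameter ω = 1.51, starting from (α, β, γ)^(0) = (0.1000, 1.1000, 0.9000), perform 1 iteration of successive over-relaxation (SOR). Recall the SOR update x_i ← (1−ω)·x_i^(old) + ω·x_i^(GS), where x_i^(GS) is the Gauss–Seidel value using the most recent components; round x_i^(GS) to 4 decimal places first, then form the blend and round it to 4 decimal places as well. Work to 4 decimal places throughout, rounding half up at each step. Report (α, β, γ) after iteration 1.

(0.6217, -1.2991, 1.0678)

Iteration 1:
  α: GS value = (-2 - (-3)·1.1000 - (-4)·0.9000) / (11) = 0.4455;  α ← (1−ω)·0.1000 + ω·0.4455 = 0.6217
  β: GS value = (-1 - (1)·0.6217 - (2)·0.9000) / (7) = -0.4888;  β ← (1−ω)·1.1000 + ω·-0.4888 = -1.2991
  γ: GS value = (10 - (4)·0.6217 - (2)·-1.2991) / (10) = 1.0111;  γ ← (1−ω)·0.9000 + ω·1.0111 = 1.0678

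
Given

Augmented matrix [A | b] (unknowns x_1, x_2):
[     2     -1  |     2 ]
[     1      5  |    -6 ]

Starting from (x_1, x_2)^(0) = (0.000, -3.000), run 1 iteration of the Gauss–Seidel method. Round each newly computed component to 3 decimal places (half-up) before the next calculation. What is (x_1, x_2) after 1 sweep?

Iteration 1:
  x_1 = (2 - (-1)·-3.000) / (2) = -0.500
  x_2 = (-6 - (1)·-0.500) / (5) = -1.100

(-0.500, -1.100)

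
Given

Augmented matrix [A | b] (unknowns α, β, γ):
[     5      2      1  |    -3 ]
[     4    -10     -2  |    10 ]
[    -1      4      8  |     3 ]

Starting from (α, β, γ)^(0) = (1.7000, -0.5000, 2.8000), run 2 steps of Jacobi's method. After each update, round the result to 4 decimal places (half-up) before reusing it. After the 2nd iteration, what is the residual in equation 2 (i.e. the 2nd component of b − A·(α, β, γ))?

Iteration 1:
  α = (-3 - (2)·-0.5000 - (1)·2.8000) / (5) = -0.9600
  β = (10 - (4)·1.7000 - (-2)·2.8000) / (-10) = -0.8800
  γ = (3 - (-1)·1.7000 - (4)·-0.5000) / (8) = 0.8375
Iteration 2:
  α = (-3 - (2)·-0.8800 - (1)·0.8375) / (5) = -0.4155
  β = (10 - (4)·-0.9600 - (-2)·0.8375) / (-10) = -1.5515
  γ = (3 - (-1)·-0.9600 - (4)·-0.8800) / (8) = 0.6950
Residual b − A·x = (1.4855, -2.4630, 3.2305)

-2.4630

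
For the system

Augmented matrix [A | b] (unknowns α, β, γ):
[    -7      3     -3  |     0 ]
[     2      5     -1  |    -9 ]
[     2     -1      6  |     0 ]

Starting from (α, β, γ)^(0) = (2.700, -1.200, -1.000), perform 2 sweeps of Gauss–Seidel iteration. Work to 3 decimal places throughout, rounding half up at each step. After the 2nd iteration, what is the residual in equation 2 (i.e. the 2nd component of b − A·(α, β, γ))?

0.274

Iteration 1:
  α = (0 - (3)·-1.200 - (-3)·-1.000) / (-7) = -0.086
  β = (-9 - (2)·-0.086 - (-1)·-1.000) / (5) = -1.966
  γ = (0 - (2)·-0.086 - (-1)·-1.966) / (6) = -0.299
Iteration 2:
  α = (0 - (3)·-1.966 - (-3)·-0.299) / (-7) = -0.714
  β = (-9 - (2)·-0.714 - (-1)·-0.299) / (5) = -1.574
  γ = (0 - (2)·-0.714 - (-1)·-1.574) / (6) = -0.024
Residual b − A·x = (-0.348, 0.274, -0.002)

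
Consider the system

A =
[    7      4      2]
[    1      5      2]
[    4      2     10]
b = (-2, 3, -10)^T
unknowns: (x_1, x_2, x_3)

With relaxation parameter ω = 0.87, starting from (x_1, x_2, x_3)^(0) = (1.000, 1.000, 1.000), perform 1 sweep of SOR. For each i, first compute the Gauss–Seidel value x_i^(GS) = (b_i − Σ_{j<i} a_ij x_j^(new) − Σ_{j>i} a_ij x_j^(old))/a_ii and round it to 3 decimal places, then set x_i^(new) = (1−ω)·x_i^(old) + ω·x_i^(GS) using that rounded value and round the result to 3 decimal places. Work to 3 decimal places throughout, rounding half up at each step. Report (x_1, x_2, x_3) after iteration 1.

(-0.864, 0.455, -0.518)

Iteration 1:
  x_1: GS value = (-2 - (4)·1.000 - (2)·1.000) / (7) = -1.143;  x_1 ← (1−ω)·1.000 + ω·-1.143 = -0.864
  x_2: GS value = (3 - (1)·-0.864 - (2)·1.000) / (5) = 0.373;  x_2 ← (1−ω)·1.000 + ω·0.373 = 0.455
  x_3: GS value = (-10 - (4)·-0.864 - (2)·0.455) / (10) = -0.745;  x_3 ← (1−ω)·1.000 + ω·-0.745 = -0.518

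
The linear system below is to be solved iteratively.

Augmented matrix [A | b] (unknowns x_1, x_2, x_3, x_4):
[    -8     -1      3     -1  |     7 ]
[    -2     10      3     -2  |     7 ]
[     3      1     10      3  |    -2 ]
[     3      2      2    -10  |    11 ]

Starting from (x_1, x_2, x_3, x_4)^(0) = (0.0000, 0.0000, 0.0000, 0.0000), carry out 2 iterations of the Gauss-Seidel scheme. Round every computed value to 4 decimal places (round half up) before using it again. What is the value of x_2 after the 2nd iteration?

Iteration 1:
  x_1 = (7 - (-1)·0.0000 - (3)·0.0000 - (-1)·0.0000) / (-8) = -0.8750
  x_2 = (7 - (-2)·-0.8750 - (3)·0.0000 - (-2)·0.0000) / (10) = 0.5250
  x_3 = (-2 - (3)·-0.8750 - (1)·0.5250 - (3)·0.0000) / (10) = 0.0100
  x_4 = (11 - (3)·-0.8750 - (2)·0.5250 - (2)·0.0100) / (-10) = -1.2555
Iteration 2:
  x_1 = (7 - (-1)·0.5250 - (3)·0.0100 - (-1)·-1.2555) / (-8) = -0.7799
  x_2 = (7 - (-2)·-0.7799 - (3)·0.0100 - (-2)·-1.2555) / (10) = 0.2899
  x_3 = (-2 - (3)·-0.7799 - (1)·0.2899 - (3)·-1.2555) / (10) = 0.3816
  x_4 = (11 - (3)·-0.7799 - (2)·0.2899 - (2)·0.3816) / (-10) = -1.1997

0.2899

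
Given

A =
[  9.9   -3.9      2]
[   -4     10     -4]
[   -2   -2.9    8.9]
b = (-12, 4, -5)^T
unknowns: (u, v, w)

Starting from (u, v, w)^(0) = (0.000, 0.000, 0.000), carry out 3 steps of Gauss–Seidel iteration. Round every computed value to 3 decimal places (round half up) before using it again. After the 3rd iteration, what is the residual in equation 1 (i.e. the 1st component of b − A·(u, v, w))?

Iteration 1:
  u = (-12 - (-3.9)·0.000 - (2)·0.000) / (9.9) = -1.212
  v = (4 - (-4)·-1.212 - (-4)·0.000) / (10) = -0.085
  w = (-5 - (-2)·-1.212 - (-2.9)·-0.085) / (8.9) = -0.862
Iteration 2:
  u = (-12 - (-3.9)·-0.085 - (2)·-0.862) / (9.9) = -1.071
  v = (4 - (-4)·-1.071 - (-4)·-0.862) / (10) = -0.373
  w = (-5 - (-2)·-1.071 - (-2.9)·-0.373) / (8.9) = -0.924
Iteration 3:
  u = (-12 - (-3.9)·-0.373 - (2)·-0.924) / (9.9) = -1.172
  v = (4 - (-4)·-1.172 - (-4)·-0.924) / (10) = -0.438
  w = (-5 - (-2)·-1.172 - (-2.9)·-0.438) / (8.9) = -0.968
Residual b − A·x = (-0.169, -0.180, 0.001)

-0.169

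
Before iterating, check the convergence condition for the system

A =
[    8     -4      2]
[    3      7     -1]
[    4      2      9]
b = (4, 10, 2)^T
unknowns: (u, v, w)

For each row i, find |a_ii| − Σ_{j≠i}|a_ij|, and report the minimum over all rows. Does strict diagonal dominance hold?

2

row 1: |8| − (4+2) = 2
row 2: |7| − (3+1) = 3
row 3: |9| − (4+2) = 3
minimum over rows = 2 → strictly diagonally dominant (convergence guaranteed)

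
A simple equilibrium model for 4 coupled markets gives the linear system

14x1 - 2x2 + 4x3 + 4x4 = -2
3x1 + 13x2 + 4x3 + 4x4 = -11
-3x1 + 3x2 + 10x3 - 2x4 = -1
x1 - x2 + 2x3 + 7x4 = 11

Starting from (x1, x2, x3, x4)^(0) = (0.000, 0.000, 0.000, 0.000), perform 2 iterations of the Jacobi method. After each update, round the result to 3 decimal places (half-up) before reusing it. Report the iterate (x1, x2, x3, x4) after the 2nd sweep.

Iteration 1:
  x1 = (-2 - (-2)·0.000 - (4)·0.000 - (4)·0.000) / (14) = -0.143
  x2 = (-11 - (3)·0.000 - (4)·0.000 - (4)·0.000) / (13) = -0.846
  x3 = (-1 - (-3)·0.000 - (3)·0.000 - (-2)·0.000) / (10) = -0.100
  x4 = (11 - (1)·0.000 - (-1)·0.000 - (2)·0.000) / (7) = 1.571
Iteration 2:
  x1 = (-2 - (-2)·-0.846 - (4)·-0.100 - (4)·1.571) / (14) = -0.684
  x2 = (-11 - (3)·-0.143 - (4)·-0.100 - (4)·1.571) / (13) = -1.266
  x3 = (-1 - (-3)·-0.143 - (3)·-0.846 - (-2)·1.571) / (10) = 0.425
  x4 = (11 - (1)·-0.143 - (-1)·-0.846 - (2)·-0.100) / (7) = 1.500

(-0.684, -1.266, 0.425, 1.500)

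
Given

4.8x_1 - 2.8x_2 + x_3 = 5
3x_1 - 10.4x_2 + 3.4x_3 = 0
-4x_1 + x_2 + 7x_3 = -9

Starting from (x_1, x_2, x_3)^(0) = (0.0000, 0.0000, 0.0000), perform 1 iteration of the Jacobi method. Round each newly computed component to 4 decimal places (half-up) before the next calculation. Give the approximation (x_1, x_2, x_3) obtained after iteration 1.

(1.0417, 0.0000, -1.2857)

Iteration 1:
  x_1 = (5 - (-2.8)·0.0000 - (1)·0.0000) / (4.8) = 1.0417
  x_2 = (0 - (3)·0.0000 - (3.4)·0.0000) / (-10.4) = 0.0000
  x_3 = (-9 - (-4)·0.0000 - (1)·0.0000) / (7) = -1.2857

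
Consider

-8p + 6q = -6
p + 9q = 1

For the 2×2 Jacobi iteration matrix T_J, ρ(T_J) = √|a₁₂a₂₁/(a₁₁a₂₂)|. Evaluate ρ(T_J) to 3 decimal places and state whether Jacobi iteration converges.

a₁₂a₂₁/(a₁₁a₂₂) = (6)·(1) / ((-8)·(9)) = -0.083333
ρ = √|-0.083333| = √0.083333 = 0.289
ρ < 1, so Jacobi converges

0.289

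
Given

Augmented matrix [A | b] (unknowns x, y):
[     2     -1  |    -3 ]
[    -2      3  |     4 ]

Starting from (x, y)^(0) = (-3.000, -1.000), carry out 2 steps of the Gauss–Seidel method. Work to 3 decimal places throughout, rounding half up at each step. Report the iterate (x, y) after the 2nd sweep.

(-1.500, 0.333)

Iteration 1:
  x = (-3 - (-1)·-1.000) / (2) = -2.000
  y = (4 - (-2)·-2.000) / (3) = 0.000
Iteration 2:
  x = (-3 - (-1)·0.000) / (2) = -1.500
  y = (4 - (-2)·-1.500) / (3) = 0.333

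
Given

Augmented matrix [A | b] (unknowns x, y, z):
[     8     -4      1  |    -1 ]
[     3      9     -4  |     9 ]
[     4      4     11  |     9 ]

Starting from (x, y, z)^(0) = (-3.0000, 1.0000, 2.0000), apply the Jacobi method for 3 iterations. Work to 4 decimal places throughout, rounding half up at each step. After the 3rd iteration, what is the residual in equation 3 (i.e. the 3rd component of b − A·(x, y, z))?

6.1520

Iteration 1:
  x = (-1 - (-4)·1.0000 - (1)·2.0000) / (8) = 0.1250
  y = (9 - (3)·-3.0000 - (-4)·2.0000) / (9) = 2.8889
  z = (9 - (4)·-3.0000 - (4)·1.0000) / (11) = 1.5455
Iteration 2:
  x = (-1 - (-4)·2.8889 - (1)·1.5455) / (8) = 1.1263
  y = (9 - (3)·0.1250 - (-4)·1.5455) / (9) = 1.6452
  z = (9 - (4)·0.1250 - (4)·2.8889) / (11) = -0.2778
Iteration 3:
  x = (-1 - (-4)·1.6452 - (1)·-0.2778) / (8) = 0.7323
  y = (9 - (3)·1.1263 - (-4)·-0.2778) / (9) = 0.5011
  z = (9 - (4)·1.1263 - (4)·1.6452) / (11) = -0.1896
Residual b − A·x = (-4.6644, 1.5348, 6.1520)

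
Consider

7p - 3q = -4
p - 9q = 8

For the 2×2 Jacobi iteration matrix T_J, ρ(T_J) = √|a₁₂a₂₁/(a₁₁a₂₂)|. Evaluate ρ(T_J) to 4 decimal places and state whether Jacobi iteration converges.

0.2182

a₁₂a₂₁/(a₁₁a₂₂) = (-3)·(1) / ((7)·(-9)) = 0.047619
ρ = √|0.047619| = √0.047619 = 0.2182
ρ < 1, so Jacobi converges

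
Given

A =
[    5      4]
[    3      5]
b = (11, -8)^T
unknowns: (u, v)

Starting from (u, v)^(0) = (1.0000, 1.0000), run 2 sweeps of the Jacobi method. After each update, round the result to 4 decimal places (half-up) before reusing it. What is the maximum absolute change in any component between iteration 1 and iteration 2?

2.5600

Iteration 1:
  u = (11 - (4)·1.0000) / (5) = 1.4000
  v = (-8 - (3)·1.0000) / (5) = -2.2000
Iteration 2:
  u = (11 - (4)·-2.2000) / (5) = 3.9600
  v = (-8 - (3)·1.4000) / (5) = -2.4400
Change: (2.5600, -0.2400) → max |·| = 2.5600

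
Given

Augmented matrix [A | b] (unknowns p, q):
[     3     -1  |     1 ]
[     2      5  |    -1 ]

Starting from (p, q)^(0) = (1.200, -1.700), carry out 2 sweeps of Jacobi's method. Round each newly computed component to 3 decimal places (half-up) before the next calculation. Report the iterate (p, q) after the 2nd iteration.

(0.107, -0.107)

Iteration 1:
  p = (1 - (-1)·-1.700) / (3) = -0.233
  q = (-1 - (2)·1.200) / (5) = -0.680
Iteration 2:
  p = (1 - (-1)·-0.680) / (3) = 0.107
  q = (-1 - (2)·-0.233) / (5) = -0.107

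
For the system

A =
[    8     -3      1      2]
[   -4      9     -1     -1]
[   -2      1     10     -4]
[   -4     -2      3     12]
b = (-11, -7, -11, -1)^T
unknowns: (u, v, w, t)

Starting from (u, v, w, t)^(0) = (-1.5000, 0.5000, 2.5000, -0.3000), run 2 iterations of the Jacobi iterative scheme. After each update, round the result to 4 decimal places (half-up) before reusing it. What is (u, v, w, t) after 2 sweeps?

Iteration 1:
  u = (-11 - (-3)·0.5000 - (1)·2.5000 - (2)·-0.3000) / (8) = -1.4250
  v = (-7 - (-4)·-1.5000 - (-1)·2.5000 - (-1)·-0.3000) / (9) = -1.2000
  w = (-11 - (-2)·-1.5000 - (1)·0.5000 - (-4)·-0.3000) / (10) = -1.5700
  t = (-1 - (-4)·-1.5000 - (-2)·0.5000 - (3)·2.5000) / (12) = -1.1250
Iteration 2:
  u = (-11 - (-3)·-1.2000 - (1)·-1.5700 - (2)·-1.1250) / (8) = -1.3475
  v = (-7 - (-4)·-1.4250 - (-1)·-1.5700 - (-1)·-1.1250) / (9) = -1.7106
  w = (-11 - (-2)·-1.4250 - (1)·-1.2000 - (-4)·-1.1250) / (10) = -1.7150
  t = (-1 - (-4)·-1.4250 - (-2)·-1.2000 - (3)·-1.5700) / (12) = -0.3658

(-1.3475, -1.7106, -1.7150, -0.3658)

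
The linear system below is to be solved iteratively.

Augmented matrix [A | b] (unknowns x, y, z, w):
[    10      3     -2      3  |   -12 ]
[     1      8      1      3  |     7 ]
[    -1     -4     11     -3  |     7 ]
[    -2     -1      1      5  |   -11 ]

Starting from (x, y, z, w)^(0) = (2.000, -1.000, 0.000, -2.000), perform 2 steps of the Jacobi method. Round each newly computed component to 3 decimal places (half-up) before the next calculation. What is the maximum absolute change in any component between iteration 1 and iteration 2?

Iteration 1:
  x = (-12 - (3)·-1.000 - (-2)·0.000 - (3)·-2.000) / (10) = -0.300
  y = (7 - (1)·2.000 - (1)·0.000 - (3)·-2.000) / (8) = 1.375
  z = (7 - (-1)·2.000 - (-4)·-1.000 - (-3)·-2.000) / (11) = -0.091
  w = (-11 - (-2)·2.000 - (-1)·-1.000 - (1)·0.000) / (5) = -1.600
Iteration 2:
  x = (-12 - (3)·1.375 - (-2)·-0.091 - (3)·-1.600) / (10) = -1.151
  y = (7 - (1)·-0.300 - (1)·-0.091 - (3)·-1.600) / (8) = 1.524
  z = (7 - (-1)·-0.300 - (-4)·1.375 - (-3)·-1.600) / (11) = 0.673
  w = (-11 - (-2)·-0.300 - (-1)·1.375 - (1)·-0.091) / (5) = -2.027
Change: (-0.851, 0.149, 0.764, -0.427) → max |·| = 0.851

0.851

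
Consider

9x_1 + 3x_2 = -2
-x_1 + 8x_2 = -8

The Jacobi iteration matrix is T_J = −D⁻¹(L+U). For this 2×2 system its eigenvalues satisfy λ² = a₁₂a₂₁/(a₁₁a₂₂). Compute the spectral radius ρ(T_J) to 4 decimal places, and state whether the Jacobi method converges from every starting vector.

a₁₂a₂₁/(a₁₁a₂₂) = (3)·(-1) / ((9)·(8)) = -0.041667
ρ = √|-0.041667| = √0.041667 = 0.2041
ρ < 1, so Jacobi converges

0.2041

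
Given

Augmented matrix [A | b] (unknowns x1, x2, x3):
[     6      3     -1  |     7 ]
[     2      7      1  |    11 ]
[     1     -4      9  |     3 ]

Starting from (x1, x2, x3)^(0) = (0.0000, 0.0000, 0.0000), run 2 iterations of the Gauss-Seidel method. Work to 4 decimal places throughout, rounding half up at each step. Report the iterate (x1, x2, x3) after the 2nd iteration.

Iteration 1:
  x1 = (7 - (3)·0.0000 - (-1)·0.0000) / (6) = 1.1667
  x2 = (11 - (2)·1.1667 - (1)·0.0000) / (7) = 1.2381
  x3 = (3 - (1)·1.1667 - (-4)·1.2381) / (9) = 0.7540
Iteration 2:
  x1 = (7 - (3)·1.2381 - (-1)·0.7540) / (6) = 0.6733
  x2 = (11 - (2)·0.6733 - (1)·0.7540) / (7) = 1.2713
  x3 = (3 - (1)·0.6733 - (-4)·1.2713) / (9) = 0.8235

(0.6733, 1.2713, 0.8235)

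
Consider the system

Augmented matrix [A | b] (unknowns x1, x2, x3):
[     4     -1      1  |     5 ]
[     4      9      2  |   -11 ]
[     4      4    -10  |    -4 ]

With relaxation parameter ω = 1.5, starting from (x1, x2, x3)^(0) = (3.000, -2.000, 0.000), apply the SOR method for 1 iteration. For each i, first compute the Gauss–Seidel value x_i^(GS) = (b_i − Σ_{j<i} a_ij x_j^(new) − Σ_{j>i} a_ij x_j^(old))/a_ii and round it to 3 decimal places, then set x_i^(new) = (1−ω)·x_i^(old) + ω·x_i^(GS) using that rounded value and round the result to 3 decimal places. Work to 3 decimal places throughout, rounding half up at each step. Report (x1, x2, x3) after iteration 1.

Iteration 1:
  x1: GS value = (5 - (-1)·-2.000 - (1)·0.000) / (4) = 0.750;  x1 ← (1−ω)·3.000 + ω·0.750 = -0.375
  x2: GS value = (-11 - (4)·-0.375 - (2)·0.000) / (9) = -1.056;  x2 ← (1−ω)·-2.000 + ω·-1.056 = -0.584
  x3: GS value = (-4 - (4)·-0.375 - (4)·-0.584) / (-10) = 0.016;  x3 ← (1−ω)·0.000 + ω·0.016 = 0.024

(-0.375, -0.584, 0.024)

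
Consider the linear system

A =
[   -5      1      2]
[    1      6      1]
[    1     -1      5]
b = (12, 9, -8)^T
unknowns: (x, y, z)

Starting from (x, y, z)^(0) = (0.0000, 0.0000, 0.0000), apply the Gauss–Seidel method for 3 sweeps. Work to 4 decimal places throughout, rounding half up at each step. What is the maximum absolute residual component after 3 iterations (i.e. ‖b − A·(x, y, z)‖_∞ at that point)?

Iteration 1:
  x = (12 - (1)·0.0000 - (2)·0.0000) / (-5) = -2.4000
  y = (9 - (1)·-2.4000 - (1)·0.0000) / (6) = 1.9000
  z = (-8 - (1)·-2.4000 - (-1)·1.9000) / (5) = -0.7400
Iteration 2:
  x = (12 - (1)·1.9000 - (2)·-0.7400) / (-5) = -2.3160
  y = (9 - (1)·-2.3160 - (1)·-0.7400) / (6) = 2.0093
  z = (-8 - (1)·-2.3160 - (-1)·2.0093) / (5) = -0.7349
Iteration 3:
  x = (12 - (1)·2.0093 - (2)·-0.7349) / (-5) = -2.2921
  y = (9 - (1)·-2.2921 - (1)·-0.7349) / (6) = 2.0045
  z = (-8 - (1)·-2.2921 - (-1)·2.0045) / (5) = -0.7407
Residual b − A·x = (0.0164, 0.0058, 0.0001); ∞-norm = 0.0164

0.0164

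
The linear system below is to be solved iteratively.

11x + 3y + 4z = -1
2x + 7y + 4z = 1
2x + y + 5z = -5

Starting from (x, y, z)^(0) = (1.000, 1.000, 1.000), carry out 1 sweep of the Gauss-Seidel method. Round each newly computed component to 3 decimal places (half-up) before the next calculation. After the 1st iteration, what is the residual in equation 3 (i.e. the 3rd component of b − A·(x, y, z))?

0.000

Iteration 1:
  x = (-1 - (3)·1.000 - (4)·1.000) / (11) = -0.727
  y = (1 - (2)·-0.727 - (4)·1.000) / (7) = -0.221
  z = (-5 - (2)·-0.727 - (1)·-0.221) / (5) = -0.665
Residual b − A·x = (10.320, 6.661, 0.000)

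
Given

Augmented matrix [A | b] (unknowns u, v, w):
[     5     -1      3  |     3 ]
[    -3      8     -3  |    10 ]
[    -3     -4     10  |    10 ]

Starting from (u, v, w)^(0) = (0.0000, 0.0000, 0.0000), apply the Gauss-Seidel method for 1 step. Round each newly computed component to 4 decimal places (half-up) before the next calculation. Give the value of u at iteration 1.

Iteration 1:
  u = (3 - (-1)·0.0000 - (3)·0.0000) / (5) = 0.6000
  v = (10 - (-3)·0.6000 - (-3)·0.0000) / (8) = 1.4750
  w = (10 - (-3)·0.6000 - (-4)·1.4750) / (10) = 1.7700

0.6000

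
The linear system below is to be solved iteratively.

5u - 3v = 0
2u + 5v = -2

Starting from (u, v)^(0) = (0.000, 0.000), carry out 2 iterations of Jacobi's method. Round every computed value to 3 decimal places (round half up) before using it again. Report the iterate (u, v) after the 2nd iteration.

Iteration 1:
  u = (0 - (-3)·0.000) / (5) = 0.000
  v = (-2 - (2)·0.000) / (5) = -0.400
Iteration 2:
  u = (0 - (-3)·-0.400) / (5) = -0.240
  v = (-2 - (2)·0.000) / (5) = -0.400

(-0.240, -0.400)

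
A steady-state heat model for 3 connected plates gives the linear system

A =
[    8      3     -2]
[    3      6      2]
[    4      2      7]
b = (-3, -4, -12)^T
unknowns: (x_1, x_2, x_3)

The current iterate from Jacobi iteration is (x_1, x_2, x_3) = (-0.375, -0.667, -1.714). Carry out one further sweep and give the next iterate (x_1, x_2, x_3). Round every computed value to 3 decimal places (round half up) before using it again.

One sweep:
  x_1 = (-3 - (3)·-0.667 - (-2)·-1.714) / (8) = -0.553
  x_2 = (-4 - (3)·-0.375 - (2)·-1.714) / (6) = 0.092
  x_3 = (-12 - (4)·-0.375 - (2)·-0.667) / (7) = -1.309

(-0.553, 0.092, -1.309)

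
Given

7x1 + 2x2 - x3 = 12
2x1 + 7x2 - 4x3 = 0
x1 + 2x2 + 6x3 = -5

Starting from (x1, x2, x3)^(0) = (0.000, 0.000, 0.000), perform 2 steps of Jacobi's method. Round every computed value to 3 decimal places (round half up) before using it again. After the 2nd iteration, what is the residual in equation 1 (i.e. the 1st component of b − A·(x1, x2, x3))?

Iteration 1:
  x1 = (12 - (2)·0.000 - (-1)·0.000) / (7) = 1.714
  x2 = (0 - (2)·0.000 - (-4)·0.000) / (7) = 0.000
  x3 = (-5 - (1)·0.000 - (2)·0.000) / (6) = -0.833
Iteration 2:
  x1 = (12 - (2)·0.000 - (-1)·-0.833) / (7) = 1.595
  x2 = (0 - (2)·1.714 - (-4)·-0.833) / (7) = -0.966
  x3 = (-5 - (1)·1.714 - (2)·0.000) / (6) = -1.119
Residual b − A·x = (1.648, -0.904, 2.051)

1.648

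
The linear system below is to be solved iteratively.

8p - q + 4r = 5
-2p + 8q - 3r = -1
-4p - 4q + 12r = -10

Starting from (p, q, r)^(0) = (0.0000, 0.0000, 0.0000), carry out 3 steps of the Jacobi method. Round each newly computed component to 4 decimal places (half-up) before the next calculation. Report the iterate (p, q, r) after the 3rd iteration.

(0.9232, -0.1185, -0.5851)

Iteration 1:
  p = (5 - (-1)·0.0000 - (4)·0.0000) / (8) = 0.6250
  q = (-1 - (-2)·0.0000 - (-3)·0.0000) / (8) = -0.1250
  r = (-10 - (-4)·0.0000 - (-4)·0.0000) / (12) = -0.8333
Iteration 2:
  p = (5 - (-1)·-0.1250 - (4)·-0.8333) / (8) = 1.0260
  q = (-1 - (-2)·0.6250 - (-3)·-0.8333) / (8) = -0.2812
  r = (-10 - (-4)·0.6250 - (-4)·-0.1250) / (12) = -0.6667
Iteration 3:
  p = (5 - (-1)·-0.2812 - (4)·-0.6667) / (8) = 0.9232
  q = (-1 - (-2)·1.0260 - (-3)·-0.6667) / (8) = -0.1185
  r = (-10 - (-4)·1.0260 - (-4)·-0.2812) / (12) = -0.5851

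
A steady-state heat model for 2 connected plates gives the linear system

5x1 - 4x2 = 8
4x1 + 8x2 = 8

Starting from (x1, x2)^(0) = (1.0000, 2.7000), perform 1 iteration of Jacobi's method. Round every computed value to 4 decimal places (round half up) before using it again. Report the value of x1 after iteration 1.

Iteration 1:
  x1 = (8 - (-4)·2.7000) / (5) = 3.7600
  x2 = (8 - (4)·1.0000) / (8) = 0.5000

3.7600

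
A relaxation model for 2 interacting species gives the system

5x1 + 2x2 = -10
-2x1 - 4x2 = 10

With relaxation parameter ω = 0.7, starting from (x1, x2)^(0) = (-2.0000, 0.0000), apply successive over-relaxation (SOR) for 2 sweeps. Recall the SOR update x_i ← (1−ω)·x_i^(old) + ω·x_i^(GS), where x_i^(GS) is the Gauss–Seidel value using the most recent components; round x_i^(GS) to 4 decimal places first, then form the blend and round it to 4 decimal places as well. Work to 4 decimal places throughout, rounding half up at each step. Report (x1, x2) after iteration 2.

(-1.7060, -1.4679)

Iteration 1:
  x1: GS value = (-10 - (2)·0.0000) / (5) = -2.0000;  x1 ← (1−ω)·-2.0000 + ω·-2.0000 = -2.0000
  x2: GS value = (10 - (-2)·-2.0000) / (-4) = -1.5000;  x2 ← (1−ω)·0.0000 + ω·-1.5000 = -1.0500
Iteration 2:
  x1: GS value = (-10 - (2)·-1.0500) / (5) = -1.5800;  x1 ← (1−ω)·-2.0000 + ω·-1.5800 = -1.7060
  x2: GS value = (10 - (-2)·-1.7060) / (-4) = -1.6470;  x2 ← (1−ω)·-1.0500 + ω·-1.6470 = -1.4679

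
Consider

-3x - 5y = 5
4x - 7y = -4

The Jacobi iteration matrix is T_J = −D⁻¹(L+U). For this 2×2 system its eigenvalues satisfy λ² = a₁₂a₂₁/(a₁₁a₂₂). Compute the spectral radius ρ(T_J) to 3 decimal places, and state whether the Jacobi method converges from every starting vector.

a₁₂a₂₁/(a₁₁a₂₂) = (-5)·(4) / ((-3)·(-7)) = -0.952381
ρ = √|-0.952381| = √0.952381 = 0.976
ρ < 1, so Jacobi converges

0.976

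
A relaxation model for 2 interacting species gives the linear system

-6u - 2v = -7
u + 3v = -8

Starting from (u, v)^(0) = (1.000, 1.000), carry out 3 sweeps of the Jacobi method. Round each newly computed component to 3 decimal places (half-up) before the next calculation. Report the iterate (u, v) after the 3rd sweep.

(2.148, -3.389)

Iteration 1:
  u = (-7 - (-2)·1.000) / (-6) = 0.833
  v = (-8 - (1)·1.000) / (3) = -3.000
Iteration 2:
  u = (-7 - (-2)·-3.000) / (-6) = 2.167
  v = (-8 - (1)·0.833) / (3) = -2.944
Iteration 3:
  u = (-7 - (-2)·-2.944) / (-6) = 2.148
  v = (-8 - (1)·2.167) / (3) = -3.389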